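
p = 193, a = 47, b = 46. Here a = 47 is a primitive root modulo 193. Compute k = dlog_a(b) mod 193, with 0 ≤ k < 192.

20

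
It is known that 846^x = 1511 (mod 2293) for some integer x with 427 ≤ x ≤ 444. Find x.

Compute 846^427 mod 2293 = 2129, then multiply by 846 repeatedly:
  846^427=2129  846^428=1129  846^429=1246  846^430=1629  846^431=41
  846^432=291  846^433=835  846^434=166  846^435=563  846^436=1647
  846^437=1511
Found 1511 at exponent 437.

437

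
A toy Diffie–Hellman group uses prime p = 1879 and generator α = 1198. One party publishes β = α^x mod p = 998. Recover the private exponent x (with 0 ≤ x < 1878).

1611

Baby-step giant-step with m = ceil(sqrt(1878)) = 44.
Baby table (1198^j mod 1879 for j=0..43):
  0:1  1:1198  2:1527  3:1079  4:1769  5:1629  6:1140  7:1566
  8:826  9:1194  10:493  11:608  12:1211  13:190  14:261  15:764
  16:199  17:1648  18:1354  19:515  20:658  21:983  22:1380  23:1599
  24:901  25:852  26:399  27:736  28:477  29:230  30:1206  31:1716
  32:142  33:1006  34:749  35:1019  36:1291  37:201  38:286  39:650
  40:794  41:438  42:483  43:1781
Giant step factor: 1198^(-44) ≡ 1234 (mod 1879).
Scan 998·1234^i mod 1879 for i = 0, 1, …:
  i=0: 998   i=1: 787   i=2: 1594   i=3: 1562
  i=4: 1533   i=5: 1448   i=6: 1782   i=7: 558
  i=8: 858   i=9: 895     …   i=35: 229
  i=36: 736
Match at i=36, j=27: x = 36·44 + 27 = 1611.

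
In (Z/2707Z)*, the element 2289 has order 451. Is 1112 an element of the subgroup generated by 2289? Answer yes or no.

no

1112 ∈ ⟨2289⟩ iff 1112^451 ≡ 1 (mod 2707), since |⟨2289⟩| = 451.
1112^451 mod 2707 = 1379.
Since 1379 ≠ 1, 1112 does not lie in the subgroup.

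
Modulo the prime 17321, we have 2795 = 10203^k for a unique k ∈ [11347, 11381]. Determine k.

11355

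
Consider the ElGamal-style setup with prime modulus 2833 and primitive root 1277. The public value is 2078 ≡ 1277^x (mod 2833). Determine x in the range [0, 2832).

150

Baby-step giant-step with m = ceil(sqrt(2832)) = 54.
Baby table (1277^j mod 2833 for j=0..53):
  0:1  1:1277  2:1754  3:1788  4:2711  5:21  6:1320  7:5
  8:719  9:271  10:441  11:2223  12:105  13:934  14:25  15:762
  16:1355  17:2205  18:2616  19:525  20:1837  21:125  22:977  23:1109
  24:2526  25:1748  26:2625  27:686  28:625  29:2052  30:2712  31:1298
  32:241  33:1793  34:597  35:292  36:1761  37:2228  38:824  39:1205
  40:466  41:152  42:1460  43:306  44:2641  45:1287  46:359  47:2330
  48:760  49:1634  50:1530  51:1873  52:769  53:1795
Giant step factor: 1277^(-54) ≡ 98 (mod 2833).
Scan 2078·98^i mod 2833 for i = 0, 1, …:
  i=0: 2078   i=1: 2501   i=2: 1460
Match at i=2, j=42: x = 2·54 + 42 = 150.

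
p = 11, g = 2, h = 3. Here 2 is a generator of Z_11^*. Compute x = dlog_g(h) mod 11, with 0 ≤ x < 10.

8

Successive powers of 2 modulo 11:
  2^0=1  2^1=2  2^2=4  2^3=8  2^4=5  2^5=10
  2^6=9  2^7=7  2^8=3
So 2^8 ≡ 3 (mod 11), giving x = 8.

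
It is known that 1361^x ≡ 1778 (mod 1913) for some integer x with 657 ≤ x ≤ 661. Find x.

Compute 1361^657 mod 1913 = 461, then multiply by 1361 repeatedly:
  1361^657=461  1361^658=1870  1361^659=780  1361^660=1778
Found 1778 at exponent 660.

660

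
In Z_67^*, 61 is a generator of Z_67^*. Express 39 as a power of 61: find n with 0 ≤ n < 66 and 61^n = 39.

46

Baby-step giant-step with m = ceil(sqrt(66)) = 9.
Baby table (61^j mod 67 for j=0..8):
  0:1  1:61  2:36  3:52  4:23  5:63  6:24  7:57
  8:60
Giant step factor: 61^(-9) ≡ 8 (mod 67).
Scan 39·8^i mod 67 for i = 0, 1, …:
  i=0: 39   i=1: 44   i=2: 17   i=3: 2
  i=4: 16   i=5: 61
Match at i=5, j=1: n = 5·9 + 1 = 46.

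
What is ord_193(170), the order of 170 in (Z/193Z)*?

32

The order of 170 must divide p − 1 = 192 = 2^6 · 3.
Divisors: 1, 2, 3, 4, 6, 8, 12, 16, 24, 32, 48, 64, 96, 192.
Check each in increasing order: 170^1 ≡ 170;  170^2 ≡ 143;  170^3 ≡ 185;  170^4 ≡ 184;  170^6 ≡ 64;  170^8 ≡ 81;  170^12 ≡ 43;  170^16 ≡ 192;  170^24 ≡ 112;  170^32 ≡ 1.
Smallest exponent giving 1 is 32.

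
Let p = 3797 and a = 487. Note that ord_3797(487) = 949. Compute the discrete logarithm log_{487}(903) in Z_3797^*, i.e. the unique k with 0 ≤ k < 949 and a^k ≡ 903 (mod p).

180

Baby-step giant-step with m = ceil(sqrt(949)) = 31.
Baby table (487^j mod 3797 for j=0..30):
  0:1  1:487  2:1755  3:360  4:658  5:1498  6:502  7:1466
  8:106  9:2261  10:3774  11:190  12:1402  13:3111  14:54  15:3516
  16:3642  17:455  18:1359  19:1155  20:529  21:3224  22:1927  23:590
  24:2555  25:2666  26:3565  27:926  28:2916  29:14  30:3021
Giant step factor: 487^(-31) ≡ 3608 (mod 3797).
Scan 903·3608^i mod 3797 for i = 0, 1, …:
  i=0: 903   i=1: 198   i=2: 548   i=3: 2744
  i=4: 1573   i=5: 2666
Match at i=5, j=25: k = 5·31 + 25 = 180.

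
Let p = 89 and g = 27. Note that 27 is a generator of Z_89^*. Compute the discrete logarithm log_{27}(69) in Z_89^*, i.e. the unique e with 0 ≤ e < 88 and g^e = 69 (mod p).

Baby-step giant-step with m = ceil(sqrt(88)) = 10.
Baby table (27^j mod 89 for j=0..9):
  0:1  1:27  2:17  3:14  4:22  5:60  6:18  7:41
  8:39  9:74
Giant step factor: 27^(-10) ≡ 69 (mod 89).
Scan 69·69^i mod 89 for i = 0, 1, …:
  i=0: 69   i=1: 44   i=2: 10   i=3: 67
  i=4: 84   i=5: 11   i=6: 47   i=7: 39
Match at i=7, j=8: e = 7·10 + 8 = 78.

78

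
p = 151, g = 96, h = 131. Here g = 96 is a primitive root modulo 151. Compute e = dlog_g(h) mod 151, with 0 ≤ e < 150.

Baby-step giant-step with m = ceil(sqrt(150)) = 13.
Baby table (96^j mod 151 for j=0..12):
  0:1  1:96  2:5  3:27  4:25  5:135  6:125  7:71
  8:21  9:53  10:105  11:114  12:72
Giant step factor: 96^(-13) ≡ 111 (mod 151).
Scan 131·111^i mod 151 for i = 0, 1, …:
  i=0: 131   i=1: 45   i=2: 12   i=3: 124
  i=4: 23   i=5: 137   i=6: 107   i=7: 99
  i=8: 117   i=9: 1
Match at i=9, j=0: e = 9·13 + 0 = 117.

117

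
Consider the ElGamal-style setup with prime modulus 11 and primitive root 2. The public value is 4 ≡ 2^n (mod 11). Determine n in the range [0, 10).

Successive powers of 2 modulo 11:
  2^0=1  2^1=2  2^2=4
So 2^2 ≡ 4 (mod 11), giving n = 2.

2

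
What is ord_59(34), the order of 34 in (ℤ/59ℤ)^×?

58

The order of 34 must divide p − 1 = 58 = 2 · 29.
Divisors: 1, 2, 29, 58.
Check each in increasing order: 34^1 ≡ 34;  34^2 ≡ 35;  34^29 ≡ 58;  34^58 ≡ 1.
Smallest exponent giving 1 is 58.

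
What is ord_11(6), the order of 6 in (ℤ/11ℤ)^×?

10

The order of 6 must divide p − 1 = 10 = 2 · 5.
Divisors: 1, 2, 5, 10.
Check each in increasing order: 6^1 ≡ 6;  6^2 ≡ 3;  6^5 ≡ 10;  6^10 ≡ 1.
Smallest exponent giving 1 is 10.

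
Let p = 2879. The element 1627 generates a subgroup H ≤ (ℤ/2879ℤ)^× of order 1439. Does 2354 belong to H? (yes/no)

yes

2354 ∈ ⟨1627⟩ iff 2354^1439 ≡ 1 (mod 2879), since |⟨1627⟩| = 1439.
2354^1439 mod 2879 = 1.
Since 1 = 1, 2354 lies in the subgroup.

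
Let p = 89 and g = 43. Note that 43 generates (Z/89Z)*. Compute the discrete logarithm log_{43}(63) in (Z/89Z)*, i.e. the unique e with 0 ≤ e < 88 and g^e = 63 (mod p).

15

Successive powers of 43 modulo 89:
  43^0=1  43^1=43  43^2=69  43^3=30  43^4=44  43^5=23
  43^6=10  43^7=74  43^8=67  43^9=33  43^10=84  43^11=52
  43^12=11  43^13=28  43^14=47  43^15=63
So 43^15 ≡ 63 (mod 89), giving e = 15.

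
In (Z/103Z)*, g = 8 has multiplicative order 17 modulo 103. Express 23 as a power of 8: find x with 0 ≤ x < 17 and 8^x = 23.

11

Successive powers of 8 modulo 103:
  8^0=1  8^1=8  8^2=64  8^3=100  8^4=79  8^5=14
  8^6=9  8^7=72  8^8=61  8^9=76  8^10=93  8^11=23
So 8^11 ≡ 23 (mod 103), giving x = 11.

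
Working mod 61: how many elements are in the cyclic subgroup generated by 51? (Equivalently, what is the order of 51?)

60

The order of 51 must divide p − 1 = 60 = 2^2 · 3 · 5.
Divisors: 1, 2, 3, 4, 5, 6, 10, 12, 15, 20, 30, 60.
Check each in increasing order: 51^1 ≡ 51;  51^2 ≡ 39;  51^3 ≡ 37;  51^4 ≡ 57;  51^5 ≡ 40;  51^6 ≡ 27;  51^10 ≡ 14;  51^12 ≡ 58;  51^15 ≡ 11;  51^20 ≡ 13;  51^30 ≡ 60;  51^60 ≡ 1.
Smallest exponent giving 1 is 60.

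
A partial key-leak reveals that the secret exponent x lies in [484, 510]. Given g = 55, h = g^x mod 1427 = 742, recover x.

Compute 55^484 mod 1427 = 558, then multiply by 55 repeatedly:
  55^484=558  55^485=723  55^486=1236  55^487=911  55^488=160
  55^489=238  55^490=247  55^491=742
Found 742 at exponent 491.

491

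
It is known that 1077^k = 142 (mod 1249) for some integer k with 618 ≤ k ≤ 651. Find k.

Compute 1077^618 mod 1249 = 1169, then multiply by 1077 repeatedly:
  1077^618=1169  1077^619=21  1077^620=135  1077^621=511  1077^622=787
  1077^623=777  1077^624=1248  1077^625=172  1077^626=392  1077^627=22
  1077^628=1212  1077^629=119  1077^630=765  1077^631=814  1077^632=1129
  1077^633=656  1077^634=827  1077^635=142
Found 142 at exponent 635.

635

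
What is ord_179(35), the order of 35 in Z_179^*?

The order of 35 must divide p − 1 = 178 = 2 · 89.
Divisors: 1, 2, 89, 178.
Check each in increasing order: 35^1 ≡ 35;  35^2 ≡ 151;  35^89 ≡ 178;  35^178 ≡ 1.
Smallest exponent giving 1 is 178.

178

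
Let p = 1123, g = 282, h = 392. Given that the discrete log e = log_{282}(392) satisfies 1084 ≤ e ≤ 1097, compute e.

1089

Compute 282^1084 mod 1123 = 67, then multiply by 282 repeatedly:
  282^1084=67  282^1085=926  282^1086=596  282^1087=745  282^1088=89
  282^1089=392
Found 392 at exponent 1089.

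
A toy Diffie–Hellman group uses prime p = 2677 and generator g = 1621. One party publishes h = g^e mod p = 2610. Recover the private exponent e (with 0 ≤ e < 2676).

1236

Baby-step giant-step with m = ceil(sqrt(2676)) = 52.
Baby table (1621^j mod 2677 for j=0..51):
  0:1  1:1621  2:1504  3:1914  4:2628  5:881  6:1260  7:2586
  8:2401  9:2340  10:2508  11:1782  12:139  13:451  14:250  15:1023
  16:1220  17:1994  18:1135  19:736  20:1791  21:1343  22:602  23:1414
  24:582  25:1118  26:2626  27:316  28:929  29:1435  30:2499  31:578
  32:2665  33:1964  34:691  35:1125  36:588  37:136  38:942  39:1092
  40:635  41:1367  42:2028  43:32  44:1009  45:2619  46:2354  47:1109
  48:1422  49:165  50:2442  51:1876
Giant step factor: 1621^(-52) ≡ 317 (mod 2677).
Scan 2610·317^i mod 2677 for i = 0, 1, …:
  i=0: 2610   i=1: 177   i=2: 2569   i=3: 565
  i=4: 2423   i=5: 2469   i=6: 989   i=7: 304
  i=8: 2673   i=9: 1409     …   i=22: 2603
  i=23: 635
Match at i=23, j=40: e = 23·52 + 40 = 1236.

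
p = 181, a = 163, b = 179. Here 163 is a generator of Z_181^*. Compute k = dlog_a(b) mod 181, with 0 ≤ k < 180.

137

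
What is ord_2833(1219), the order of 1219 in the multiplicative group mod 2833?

472

The order of 1219 must divide p − 1 = 2832 = 2^4 · 3 · 59.
Divisors: 1, 2, 3, 4, 6, 8, 12, 16, 24, 48, 59, 118, 177, 236, 354, 472, 708, 944, 1416, 2832.
Check each in increasing order: 1219^1 ≡ 1219;  1219^2 ≡ 1469;  1219^3 ≡ 255;  1219^4 ≡ 2048;  1219^6 ≡ 2699;  1219^8 ≡ 1464;  1219^12 ≡ 958;  1219^16 ≡ 1548;  1219^24 ≡ 2705;  1219^48 ≡ 2219;  1219^59 ≡ 2383;  1219^118 ≡ 1357;  1219^177 ≡ 1278;  1219^236 ≡ 2832;  1219^354 ≡ 1476;  1219^472 ≡ 1.
Smallest exponent giving 1 is 472.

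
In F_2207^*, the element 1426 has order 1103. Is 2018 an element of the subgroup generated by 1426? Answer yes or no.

yes

2018 ∈ ⟨1426⟩ iff 2018^1103 ≡ 1 (mod 2207), since |⟨1426⟩| = 1103.
2018^1103 mod 2207 = 1.
Since 1 = 1, 2018 lies in the subgroup.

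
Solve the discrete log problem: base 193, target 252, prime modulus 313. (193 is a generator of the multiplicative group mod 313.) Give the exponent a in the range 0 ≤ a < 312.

279

Baby-step giant-step with m = ceil(sqrt(312)) = 18.
Baby table (193^j mod 313 for j=0..17):
  0:1  1:193  2:2  3:73  4:4  5:146  6:8  7:292
  8:16  9:271  10:32  11:229  12:64  13:145  14:128  15:290
  16:256  17:267
Giant step factor: 193^(-18) ≡ 151 (mod 313).
Scan 252·151^i mod 313 for i = 0, 1, …:
  i=0: 252   i=1: 179   i=2: 111   i=3: 172
  i=4: 306   i=5: 195   i=6: 23   i=7: 30
  i=8: 148   i=9: 125     …   i=14: 93
  i=15: 271
Match at i=15, j=9: a = 15·18 + 9 = 279.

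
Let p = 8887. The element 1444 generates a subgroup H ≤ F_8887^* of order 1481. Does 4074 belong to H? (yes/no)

no

4074 ∈ ⟨1444⟩ iff 4074^1481 ≡ 1 (mod 8887), since |⟨1444⟩| = 1481.
4074^1481 mod 8887 = 8886.
Since 8886 ≠ 1, 4074 does not lie in the subgroup.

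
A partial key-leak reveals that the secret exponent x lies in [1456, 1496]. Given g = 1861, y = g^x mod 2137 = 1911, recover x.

1483

Compute 1861^1456 mod 2137 = 14, then multiply by 1861 repeatedly:
  1861^1456=14  1861^1457=410  1861^1458=101  1861^1459=2042  1861^1460=576
  1861^1461=1299  1861^1462=492  1861^1463=976  1861^1464=2023  1861^1465=1546
  1861^1466=704  1861^1467=163  1861^1468=2026  1861^1469=718  1861^1470=573
  1861^1471=2127  1861^1472=623  1861^1473=1149  1861^1474=1289  1861^1475=1115
  1861^1476=2125  1861^1477=1175  1861^1478=524  1861^1479=692  1861^1480=1338
  1861^1481=413  1861^1482=1410  1861^1483=1911
Found 1911 at exponent 1483.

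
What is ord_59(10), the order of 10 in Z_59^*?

The order of 10 must divide p − 1 = 58 = 2 · 29.
Divisors: 1, 2, 29, 58.
Check each in increasing order: 10^1 ≡ 10;  10^2 ≡ 41;  10^29 ≡ 58;  10^58 ≡ 1.
Smallest exponent giving 1 is 58.

58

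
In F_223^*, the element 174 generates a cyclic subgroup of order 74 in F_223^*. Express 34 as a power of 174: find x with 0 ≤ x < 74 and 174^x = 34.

Baby-step giant-step with m = ceil(sqrt(74)) = 9.
Baby table (174^j mod 223 for j=0..8):
  0:1  1:174  2:171  3:95  4:28  5:189  6:105  7:207
  8:115
Giant step factor: 174^(-9) ≡ 26 (mod 223).
Scan 34·26^i mod 223 for i = 0, 1, …:
  i=0: 34   i=1: 215   i=2: 15   i=3: 167
  i=4: 105
Match at i=4, j=6: x = 4·9 + 6 = 42.

42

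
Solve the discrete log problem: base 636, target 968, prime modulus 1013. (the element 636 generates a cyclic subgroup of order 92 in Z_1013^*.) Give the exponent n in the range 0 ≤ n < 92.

Baby-step giant-step with m = ceil(sqrt(92)) = 10.
Baby table (636^j mod 1013 for j=0..9):
  0:1  1:636  2:309  3:2  4:259  5:618  6:4  7:518
  8:223  9:8
Giant step factor: 636^(-10) ≡ 969 (mod 1013).
Scan 968·969^i mod 1013 for i = 0, 1, …:
  i=0: 968   i=1: 967   i=2: 1011   i=3: 88
  i=4: 180   i=5: 184   i=6: 8
Match at i=6, j=9: n = 6·10 + 9 = 69.

69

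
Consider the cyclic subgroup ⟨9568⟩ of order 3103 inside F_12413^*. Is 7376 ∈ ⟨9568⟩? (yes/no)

no

7376 ∈ ⟨9568⟩ iff 7376^3103 ≡ 1 (mod 12413), since |⟨9568⟩| = 3103.
7376^3103 mod 12413 = 4686.
Since 4686 ≠ 1, 7376 does not lie in the subgroup.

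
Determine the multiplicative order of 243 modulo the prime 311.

The order of 243 must divide p − 1 = 310 = 2 · 5 · 31.
Divisors: 1, 2, 5, 10, 31, 62, 155, 310.
Check each in increasing order: 243^1 ≡ 243;  243^2 ≡ 270;  243^5 ≡ 140;  243^10 ≡ 7;  243^31 ≡ 1.
Smallest exponent giving 1 is 31.

31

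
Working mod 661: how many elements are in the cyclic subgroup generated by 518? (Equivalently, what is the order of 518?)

The order of 518 must divide p − 1 = 660 = 2^2 · 3 · 5 · 11.
Divisors: 1, 2, 3, 4, 5, 6, 10, 11, 12, 15, 20, 22, 30, 33, 44, 55, 60, 66, 110, 132, 165, 220, 330, 660.
Check each in increasing order: 518^1 ≡ 518;  518^2 ≡ 619;  518^3 ≡ 57;  518^4 ≡ 442;  518^5 ≡ 250;  518^6 ≡ 605;  518^10 ≡ 366;  518^11 ≡ 542;  518^12 ≡ 492;  518^15 ≡ 282;  518^20 ≡ 434;  518^22 ≡ 280;  518^30 ≡ 204;  518^33 ≡ 391;  518^44 ≡ 402;  518^55 ≡ 415;  518^60 ≡ 634;  518^66 ≡ 190;  518^110 ≡ 365;  518^132 ≡ 406;  518^165 ≡ 106;  518^220 ≡ 364;  518^330 ≡ 660;  518^660 ≡ 1.
Smallest exponent giving 1 is 660.

660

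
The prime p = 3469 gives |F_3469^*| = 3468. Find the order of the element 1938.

The order of 1938 must divide p − 1 = 3468 = 2^2 · 3 · 17^2.
Divisors: 1, 2, 3, 4, 6, 12, 17, 34, 51, 68, 102, 204, 289, 578, 867, 1156, 1734, 3468.
Check each in increasing order: 1938^1 ≡ 1938;  1938^2 ≡ 2386;  1938^3 ≡ 3360;  1938^4 ≡ 367;  1938^6 ≡ 1474;  1938^12 ≡ 1082;  1938^17 ≡ 1743;  1938^34 ≡ 2674;  1938^51 ≡ 1915;  1938^68 ≡ 667;  1938^102 ≡ 492;  1938^204 ≡ 2703;  1938^289 ≡ 351;  1938^578 ≡ 1786;  1938^867 ≡ 2466;  1938^1156 ≡ 1785;  1938^1734 ≡ 3468;  1938^3468 ≡ 1.
Smallest exponent giving 1 is 3468.

3468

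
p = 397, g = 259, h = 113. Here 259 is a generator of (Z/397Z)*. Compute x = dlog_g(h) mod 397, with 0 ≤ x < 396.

87

Baby-step giant-step with m = ceil(sqrt(396)) = 20.
Baby table (259^j mod 397 for j=0..19):
  0:1  1:259  2:385  3:68  4:144  5:375  6:257  7:264
  8:92  9:8  10:87  11:301  12:147  13:358  14:221  15:71
  16:127  17:339  18:64  19:299
Giant step factor: 259^(-20) ≡ 168 (mod 397).
Scan 113·168^i mod 397 for i = 0, 1, …:
  i=0: 113   i=1: 325   i=2: 211   i=3: 115
  i=4: 264
Match at i=4, j=7: x = 4·20 + 7 = 87.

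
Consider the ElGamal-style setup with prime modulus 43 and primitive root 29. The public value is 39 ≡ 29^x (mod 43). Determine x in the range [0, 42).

9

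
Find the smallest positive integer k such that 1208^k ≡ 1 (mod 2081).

520

The order of 1208 must divide p − 1 = 2080 = 2^5 · 5 · 13.
Divisors: 1, 2, 4, 5, 8, 10, 13, 16, 20, 26, 32, 40, 52, 65, 80, 104, 130, 160, 208, 260, 416, 520, 1040, 2080.
Check each in increasing order: 1208^1 ≡ 1208;  1208^2 ≡ 483;  1208^4 ≡ 217;  1208^5 ≡ 2011;  1208^8 ≡ 1307;  1208^10 ≡ 738;  1208^13 ≡ 74;  1208^16 ≡ 1829;  1208^20 ≡ 1503;  1208^26 ≡ 1314;  1208^32 ≡ 1074;  1208^40 ≡ 1124;  1208^52 ≡ 1447;  1208^65 ≡ 947;  1208^80 ≡ 209;  1208^104 ≡ 323;  1208^130 ≡ 1979;  1208^160 ≡ 2061;  1208^208 ≡ 279;  1208^260 ≡ 2080;  1208^416 ≡ 844;  1208^520 ≡ 1.
Smallest exponent giving 1 is 520.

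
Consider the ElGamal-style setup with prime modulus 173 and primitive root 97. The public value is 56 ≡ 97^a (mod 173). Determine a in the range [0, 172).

106

Baby-step giant-step with m = ceil(sqrt(172)) = 14.
Baby table (97^j mod 173 for j=0..13):
  0:1  1:97  2:67  3:98  4:164  5:165  6:89  7:156
  8:81  9:72  10:64  11:153  12:136  13:44
Giant step factor: 97^(-14) ≡ 88 (mod 173).
Scan 56·88^i mod 173 for i = 0, 1, …:
  i=0: 56   i=1: 84   i=2: 126   i=3: 16
  i=4: 24   i=5: 36   i=6: 54   i=7: 81
Match at i=7, j=8: a = 7·14 + 8 = 106.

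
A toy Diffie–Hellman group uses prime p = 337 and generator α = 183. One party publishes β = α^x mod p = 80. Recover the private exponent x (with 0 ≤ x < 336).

Baby-step giant-step with m = ceil(sqrt(336)) = 19.
Baby table (183^j mod 337 for j=0..18):
  0:1  1:183  2:126  3:142  4:37  5:31  6:281  7:199
  8:21  9:136  10:287  11:286  12:103  13:314  14:172  15:135
  16:104  17:160  18:298
Giant step factor: 183^(-19) ≡ 73 (mod 337).
Scan 80·73^i mod 337 for i = 0, 1, …:
  i=0: 80   i=1: 111   i=2: 15   i=3: 84
  i=4: 66   i=5: 100   i=6: 223   i=7: 103
Match at i=7, j=12: x = 7·19 + 12 = 145.

145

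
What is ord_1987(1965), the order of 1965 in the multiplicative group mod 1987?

The order of 1965 must divide p − 1 = 1986 = 2 · 3 · 331.
Divisors: 1, 2, 3, 6, 331, 662, 993, 1986.
Check each in increasing order: 1965^1 ≡ 1965;  1965^2 ≡ 484;  1965^3 ≡ 1274;  1965^6 ≡ 1684;  1965^331 ≡ 1.
Smallest exponent giving 1 is 331.

331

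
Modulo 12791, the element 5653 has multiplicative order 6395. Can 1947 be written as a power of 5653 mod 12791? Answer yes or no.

1947 ∈ ⟨5653⟩ iff 1947^6395 ≡ 1 (mod 12791), since |⟨5653⟩| = 6395.
1947^6395 mod 12791 = 12790.
Since 12790 ≠ 1, 1947 does not lie in the subgroup.

no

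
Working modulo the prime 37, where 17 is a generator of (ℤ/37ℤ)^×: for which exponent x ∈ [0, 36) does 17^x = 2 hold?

31

Successive powers of 17 modulo 37:
  17^0=1  17^1=17  17^2=30  17^3=29  17^4=12  17^5=19
  17^6=27  17^7=15  17^8=33  17^9=6  17^10=28  17^11=32
  17^12=26  17^13=35  17^14=3  17^15=14  17^16=16  17^17=13
  17^18=36  17^19=20  17^20=7  17^21=8  17^22=25  17^23=18
  17^24=10  17^25=22  17^26=4  17^27=31  17^28=9  17^29=5
  17^30=11  17^31=2
So 17^31 ≡ 2 (mod 37), giving x = 31.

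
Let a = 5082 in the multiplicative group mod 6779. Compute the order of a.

The order of 5082 must divide p − 1 = 6778 = 2 · 3389.
Divisors: 1, 2, 3389, 6778.
Check each in increasing order: 5082^1 ≡ 5082;  5082^2 ≡ 5513;  5082^3389 ≡ 6778;  5082^6778 ≡ 1.
Smallest exponent giving 1 is 6778.

6778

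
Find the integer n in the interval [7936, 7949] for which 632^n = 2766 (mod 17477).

7948

Compute 632^7936 mod 17477 = 14114, then multiply by 632 repeatedly:
  632^7936=14114  632^7937=6778  632^7938=1831  632^7939=3710  632^7940=2802
  632^7941=5687  632^7942=11399  632^7943=3644  632^7944=13521  632^7945=16496
  632^7946=9180  632^7947=16873  632^7948=2766
Found 2766 at exponent 7948.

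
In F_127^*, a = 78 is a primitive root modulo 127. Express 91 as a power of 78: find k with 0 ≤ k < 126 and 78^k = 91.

85

Baby-step giant-step with m = ceil(sqrt(126)) = 12.
Baby table (78^j mod 127 for j=0..11):
  0:1  1:78  2:115  3:80  4:17  5:56  6:50  7:90
  8:35  9:63  10:88  11:6
Giant step factor: 78^(-12) ≡ 73 (mod 127).
Scan 91·73^i mod 127 for i = 0, 1, …:
  i=0: 91   i=1: 39   i=2: 53   i=3: 59
  i=4: 116   i=5: 86   i=6: 55   i=7: 78
Match at i=7, j=1: k = 7·12 + 1 = 85.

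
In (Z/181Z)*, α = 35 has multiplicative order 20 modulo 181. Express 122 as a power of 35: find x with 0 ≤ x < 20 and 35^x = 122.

6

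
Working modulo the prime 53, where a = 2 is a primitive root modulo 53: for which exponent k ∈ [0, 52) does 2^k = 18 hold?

35

Baby-step giant-step with m = ceil(sqrt(52)) = 8.
Baby table (2^j mod 53 for j=0..7):
  0:1  1:2  2:4  3:8  4:16  5:32  6:11  7:22
Giant step factor: 2^(-8) ≡ 47 (mod 53).
Scan 18·47^i mod 53 for i = 0, 1, …:
  i=0: 18   i=1: 51   i=2: 12   i=3: 34
  i=4: 8
Match at i=4, j=3: k = 4·8 + 3 = 35.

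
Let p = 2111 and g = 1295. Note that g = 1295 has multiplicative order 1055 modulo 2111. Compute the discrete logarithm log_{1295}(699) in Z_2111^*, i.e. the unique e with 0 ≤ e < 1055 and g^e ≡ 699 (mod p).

Baby-step giant-step with m = ceil(sqrt(1055)) = 33.
Baby table (1295^j mod 2111 for j=0..32):
  0:1  1:1295  2:891  3:1239  4:145  5:2007  6:424  7:220
  8:2026  9:1808  10:261  11:235  12:341  13:396  14:1958  15:299
  16:892  17:423  18:1036  19:1135  20:569  21:116  22:339  23:2028
  24:176  25:2043  26:602  27:631  28:188  29:695  30:739  31:722
  32:1928
Giant step factor: 1295^(-33) ≡ 836 (mod 2111).
Scan 699·836^i mod 2111 for i = 0, 1, …:
  i=0: 699   i=1: 1728   i=2: 684   i=3: 1854
  i=4: 470   i=5: 274   i=6: 1076   i=7: 250
  i=8: 11   i=9: 752     …   i=29: 632
  i=30: 602
Match at i=30, j=26: e = 30·33 + 26 = 1016.

1016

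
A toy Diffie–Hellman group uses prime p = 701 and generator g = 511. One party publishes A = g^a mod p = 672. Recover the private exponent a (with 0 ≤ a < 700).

454

Baby-step giant-step with m = ceil(sqrt(700)) = 27.
Baby table (511^j mod 701 for j=0..26):
  0:1  1:511  2:349  3:285  4:528  5:624  6:610  7:466
  8:487  9:2  10:321  11:698  12:570  13:355  14:547  15:519
  16:231  17:273  18:4  19:642  20:695  21:439  22:9  23:393
  24:337  25:462  26:546
Giant step factor: 511^(-27) ≡ 263 (mod 701).
Scan 672·263^i mod 701 for i = 0, 1, …:
  i=0: 672   i=1: 84   i=2: 361   i=3: 308
  i=4: 389   i=5: 662   i=6: 258   i=7: 558
  i=8: 245   i=9: 644     …   i=15: 72
  i=16: 9
Match at i=16, j=22: a = 16·27 + 22 = 454.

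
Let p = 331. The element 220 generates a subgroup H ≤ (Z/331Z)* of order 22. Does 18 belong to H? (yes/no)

⟨220⟩ has order 22; its elements mod 331 are {1, 38, 57, 61, 74, 80, 85, 111, 120, 151, 164, 167, 180, 211, 220, 246, 251, 257, 270, 274, 293, 330}.
18 is not in this set.

no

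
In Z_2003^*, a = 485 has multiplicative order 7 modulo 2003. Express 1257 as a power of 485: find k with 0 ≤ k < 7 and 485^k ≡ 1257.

Successive powers of 485 modulo 2003:
  485^0=1  485^1=485  485^2=874  485^3=1257
So 485^3 ≡ 1257 (mod 2003), giving k = 3.

3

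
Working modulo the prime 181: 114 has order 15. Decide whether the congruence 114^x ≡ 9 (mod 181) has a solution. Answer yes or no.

⟨114⟩ has order 15; its elements mod 181 are {1, 5, 25, 27, 29, 42, 48, 59, 82, 114, 117, 125, 132, 135, 145}.
9 is not in this set.

no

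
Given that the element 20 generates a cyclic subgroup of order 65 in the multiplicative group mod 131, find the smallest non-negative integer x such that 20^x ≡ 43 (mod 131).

Baby-step giant-step with m = ceil(sqrt(65)) = 9.
Baby table (20^j mod 131 for j=0..8):
  0:1  1:20  2:7  3:9  4:49  5:63  6:81  7:48
  8:43
Giant step factor: 20^(-9) ≡ 108 (mod 131).
Scan 43·108^i mod 131 for i = 0, 1, …:
  i=0: 43
Match at i=0, j=8: x = 0·9 + 8 = 8.

8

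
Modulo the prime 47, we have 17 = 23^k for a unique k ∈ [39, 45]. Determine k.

40

Compute 23^39 mod 47 = 13, then multiply by 23 repeatedly:
  23^39=13  23^40=17
Found 17 at exponent 40.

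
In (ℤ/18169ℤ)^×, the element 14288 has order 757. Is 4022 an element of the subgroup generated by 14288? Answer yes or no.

no

4022 ∈ ⟨14288⟩ iff 4022^757 ≡ 1 (mod 18169), since |⟨14288⟩| = 757.
4022^757 mod 18169 = 17683.
Since 17683 ≠ 1, 4022 does not lie in the subgroup.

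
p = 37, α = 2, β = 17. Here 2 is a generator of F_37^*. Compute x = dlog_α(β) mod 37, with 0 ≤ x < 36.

7

Successive powers of 2 modulo 37:
  2^0=1  2^1=2  2^2=4  2^3=8  2^4=16  2^5=32
  2^6=27  2^7=17
So 2^7 ≡ 17 (mod 37), giving x = 7.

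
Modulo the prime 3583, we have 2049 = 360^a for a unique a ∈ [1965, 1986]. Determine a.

Compute 360^1965 mod 3583 = 2701, then multiply by 360 repeatedly:
  360^1965=2701  360^1966=1367  360^1967=1249  360^1968=1765  360^1969=1209
  360^1970=1697  360^1971=1810  360^1972=3077  360^1973=573  360^1974=2049
Found 2049 at exponent 1974.

1974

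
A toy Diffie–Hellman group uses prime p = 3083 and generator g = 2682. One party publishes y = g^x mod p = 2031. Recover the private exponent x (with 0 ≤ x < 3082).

Baby-step giant-step with m = ceil(sqrt(3082)) = 56.
Baby table (2682^j mod 3083 for j=0..55):
  0:1  1:2682  2:485  3:2827  4:917  5:2243  6:793  7:2639
  8:2313  9:470  10:2676  11:2891  12:3000  13:2453  14:2907  15:2750
  16:964  17:1894  18:2007  19:2939  20:2250  21:1069  22:2951  23:521
  24:723  25:2962  26:2276  27:2975  28:146  29:31  30:2984  31:2703
  32:1313  33:680  34:1707  35:3002  36:1651  37:794  38:2238  39:2798
  40:214  41:510  42:2051  43:710  44:2009  45:2137  46:137  47:557
  48:1702  49:1924  50:2309  51:2074  52:736  53:832  54:2415  55:2730
Giant step factor: 2682^(-56) ≡ 1303 (mod 3083).
Scan 2031·1303^i mod 3083 for i = 0, 1, …:
  i=0: 2031   i=1: 1179   i=2: 903   i=3: 1986
  i=4: 1121   i=5: 2404   i=6: 84   i=7: 1547
  i=8: 2542   i=9: 1084     …   i=16: 1571
  i=17: 2984
Match at i=17, j=30: x = 17·56 + 30 = 982.

982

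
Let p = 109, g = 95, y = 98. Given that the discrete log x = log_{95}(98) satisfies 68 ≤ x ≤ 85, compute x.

71

Compute 95^68 mod 109 = 35, then multiply by 95 repeatedly:
  95^68=35  95^69=55  95^70=102  95^71=98
Found 98 at exponent 71.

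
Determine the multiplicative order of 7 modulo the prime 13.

12

The order of 7 must divide p − 1 = 12 = 2^2 · 3.
Divisors: 1, 2, 3, 4, 6, 12.
Check each in increasing order: 7^1 ≡ 7;  7^2 ≡ 10;  7^3 ≡ 5;  7^4 ≡ 9;  7^6 ≡ 12;  7^12 ≡ 1.
Smallest exponent giving 1 is 12.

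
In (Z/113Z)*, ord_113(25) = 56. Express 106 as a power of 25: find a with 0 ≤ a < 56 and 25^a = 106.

Successive powers of 25 modulo 113:
  25^0=1  25^1=25  25^2=60  25^3=31  25^4=97  25^5=52
  25^6=57  25^7=69  25^8=30  25^9=72  25^10=105  25^11=26
  25^12=85  25^13=91  25^14=15  25^15=36  25^16=109  25^17=13
  25^18=99  25^19=102  25^20=64  25^21=18  25^22=111  25^23=63
  25^24=106
So 25^24 ≡ 106 (mod 113), giving a = 24.

24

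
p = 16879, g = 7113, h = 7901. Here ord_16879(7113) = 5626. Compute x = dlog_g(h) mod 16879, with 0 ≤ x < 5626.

1963

Baby-step giant-step with m = ceil(sqrt(5626)) = 76.
Baby table (7113^j mod 16879 for j=0..75):
  0:1  1:7113  2:8406  3:6460  4:5342  5:3017  6:6712  7:8644
  8:11454  9:14248  10:4508  11:12183  12:893  13:5405  14:12282  15:13041
  16:10528  17:10420  18:1771  19:5389  20:16627  21:13577  22:8442  23:9343
  24:4136  25:16150  26:13355  27:15982  28:16780  29:4731  30:11756  31:1862
  32:11270  33:5139  34:10672  35:5073  36:13826  37:7284  38:9441  39:9171
  40:12867  41:5033  42:16249  43:8624  44:4226  45:14918  46:10340  47:6617
  48:8069  49:6197  50:8192  51:3388  52:12511  53:4655  54:11296  55:4408
  56:9801  57:4243  58:807  59:1331  60:15163  61:14488  62:6849  63:4143
  64:15304  65:4681  66:10565  67:3537  68:8971  69:8103  70:11733  71:7053
  72:3601  73:8470  74:5959  75:3198
Giant step factor: 7113^(-76) ≡ 4830 (mod 16879).
Scan 7901·4830^i mod 16879 for i = 0, 1, …:
  i=0: 7901   i=1: 15290   i=2: 5075   i=3: 3942
  i=4: 348   i=5: 9819   i=6: 12659   i=7: 7232
  i=8: 7909   i=9: 3293     …   i=24: 9971
  i=25: 4143
Match at i=25, j=63: x = 25·76 + 63 = 1963.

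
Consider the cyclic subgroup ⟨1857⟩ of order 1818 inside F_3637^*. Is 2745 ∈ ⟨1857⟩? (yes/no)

yes

2745 ∈ ⟨1857⟩ iff 2745^1818 ≡ 1 (mod 3637), since |⟨1857⟩| = 1818.
2745^1818 mod 3637 = 1.
Since 1 = 1, 2745 lies in the subgroup.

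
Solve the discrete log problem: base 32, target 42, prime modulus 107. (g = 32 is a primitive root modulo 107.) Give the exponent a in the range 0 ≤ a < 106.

44

Baby-step giant-step with m = ceil(sqrt(106)) = 11.
Baby table (32^j mod 107 for j=0..10):
  0:1  1:32  2:61  3:26  4:83  5:88  6:34  7:18
  8:41  9:28  10:40
Giant step factor: 32^(-11) ≡ 80 (mod 107).
Scan 42·80^i mod 107 for i = 0, 1, …:
  i=0: 42   i=1: 43   i=2: 16   i=3: 103
  i=4: 1
Match at i=4, j=0: a = 4·11 + 0 = 44.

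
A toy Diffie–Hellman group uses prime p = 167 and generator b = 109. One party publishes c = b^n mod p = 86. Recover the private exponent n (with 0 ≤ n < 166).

Baby-step giant-step with m = ceil(sqrt(166)) = 13.
Baby table (109^j mod 167 for j=0..12):
  0:1  1:109  2:24  3:111  4:75  5:159  6:130  7:142
  8:114  9:68  10:64  11:129  12:33
Giant step factor: 109^(-13) ≡ 13 (mod 167).
Scan 86·13^i mod 167 for i = 0, 1, …:
  i=0: 86   i=1: 116   i=2: 5   i=3: 65
  i=4: 10   i=5: 130
Match at i=5, j=6: n = 5·13 + 6 = 71.

71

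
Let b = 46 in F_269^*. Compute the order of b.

268

The order of 46 must divide p − 1 = 268 = 2^2 · 67.
Divisors: 1, 2, 4, 67, 134, 268.
Check each in increasing order: 46^1 ≡ 46;  46^2 ≡ 233;  46^4 ≡ 220;  46^67 ≡ 187;  46^134 ≡ 268;  46^268 ≡ 1.
Smallest exponent giving 1 is 268.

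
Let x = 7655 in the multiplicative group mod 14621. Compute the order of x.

14620

The order of 7655 must divide p − 1 = 14620 = 2^2 · 5 · 17 · 43.
Divisors: 1, 2, 4, 5, 10, 17, 20, 34, 43, 68, 85, 86, 170, 172, 215, 340, 430, 731, 860, 1462, 2924, 3655, 7310, 14620.
Check each in increasing order: 7655^1 ≡ 7655;  7655^2 ≡ 12678;  7655^4 ≡ 3031;  7655^5 ≡ 13399;  7655^10 ≡ 1942;  7655^17 ≡ 13646;  7655^20 ≡ 13767;  7655^34 ≡ 260;  7655^43 ≡ 2845;  7655^68 ≡ 9116;  7655^85 ≡ 1468;  7655^86 ≡ 8612;  7655^170 ≡ 5737;  7655^172 ≡ 8832;  7655^215 ≡ 8162;  7655^340 ≡ 1298;  7655^430 ≡ 4968;  7655^731 ≡ 3839;  7655^860 ≡ 776;  7655^1462 ≡ 14574;  7655^2924 ≡ 2209;  7655^3655 ≡ 171;  7655^7310 ≡ 14620;  7655^14620 ≡ 1.
Smallest exponent giving 1 is 14620.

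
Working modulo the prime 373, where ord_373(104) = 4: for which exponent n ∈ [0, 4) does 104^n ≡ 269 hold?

3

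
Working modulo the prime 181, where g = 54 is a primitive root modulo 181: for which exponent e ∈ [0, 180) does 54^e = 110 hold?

111

Baby-step giant-step with m = ceil(sqrt(180)) = 14.
Baby table (54^j mod 181 for j=0..13):
  0:1  1:54  2:20  3:175  4:38  5:61  6:36  7:134
  8:177  9:146  10:101  11:24  12:29  13:118
Giant step factor: 54^(-14) ≡ 137 (mod 181).
Scan 110·137^i mod 181 for i = 0, 1, …:
  i=0: 110   i=1: 47   i=2: 104   i=3: 130
  i=4: 72   i=5: 90   i=6: 22   i=7: 118
Match at i=7, j=13: e = 7·14 + 13 = 111.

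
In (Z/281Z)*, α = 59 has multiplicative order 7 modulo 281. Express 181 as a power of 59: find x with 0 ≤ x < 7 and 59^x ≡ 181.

Successive powers of 59 modulo 281:
  59^0=1  59^1=59  59^2=109  59^3=249  59^4=79  59^5=165
  59^6=181
So 59^6 ≡ 181 (mod 281), giving x = 6.

6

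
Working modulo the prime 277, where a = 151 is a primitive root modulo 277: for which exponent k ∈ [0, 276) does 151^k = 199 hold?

Baby-step giant-step with m = ceil(sqrt(276)) = 17.
Baby table (151^j mod 277 for j=0..16):
  0:1  1:151  2:87  3:118  4:90  5:17  6:74  7:94
  8:67  9:145  10:12  11:150  12:213  13:31  14:249  15:204
  16:57
Giant step factor: 151^(-17) ≡ 97 (mod 277).
Scan 199·97^i mod 277 for i = 0, 1, …:
  i=0: 199   i=1: 190   i=2: 148   i=3: 229
  i=4: 53   i=5: 155   i=6: 77   i=7: 267
  i=8: 138   i=9: 90
Match at i=9, j=4: k = 9·17 + 4 = 157.

157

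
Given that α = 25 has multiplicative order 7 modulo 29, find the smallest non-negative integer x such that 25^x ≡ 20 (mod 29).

Successive powers of 25 modulo 29:
  25^0=1  25^1=25  25^2=16  25^3=23  25^4=24  25^5=20
So 25^5 ≡ 20 (mod 29), giving x = 5.

5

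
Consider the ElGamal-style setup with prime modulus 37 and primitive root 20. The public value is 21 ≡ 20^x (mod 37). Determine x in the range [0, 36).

34

Successive powers of 20 modulo 37:
  20^0=1  20^1=20  20^2=30  20^3=8  20^4=12  20^5=18
  20^6=27  20^7=22  20^8=33  20^9=31  20^10=28  20^11=5
  20^12=26  20^13=2  20^14=3  20^15=23  20^16=16  20^17=24
  20^18=36  20^19=17  20^20=7  20^21=29  20^22=25  20^23=19
  20^24=10  20^25=15  20^26=4  20^27=6  20^28=9  20^29=32
  20^30=11  20^31=35  20^32=34  20^33=14  20^34=21
So 20^34 ≡ 21 (mod 37), giving x = 34.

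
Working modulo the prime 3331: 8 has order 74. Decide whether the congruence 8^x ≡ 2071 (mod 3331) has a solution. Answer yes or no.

2071 ∈ ⟨8⟩ iff 2071^74 ≡ 1 (mod 3331), since |⟨8⟩| = 74.
2071^74 mod 3331 = 1071.
Since 1071 ≠ 1, 2071 does not lie in the subgroup.

no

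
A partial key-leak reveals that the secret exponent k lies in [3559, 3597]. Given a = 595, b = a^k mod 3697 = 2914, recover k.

Compute 595^3559 mod 3697 = 1890, then multiply by 595 repeatedly:
  595^3559=1890  595^3560=662  595^3561=2008  595^3562=629  595^3563=858
  595^3564=324  595^3565=536  595^3566=978  595^3567=1481  595^3568=1309
  595^3569=2485  595^3570=3472  595^3571=2914
Found 2914 at exponent 3571.

3571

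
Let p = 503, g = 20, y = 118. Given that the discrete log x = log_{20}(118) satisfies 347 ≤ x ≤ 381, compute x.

348

Compute 20^347 mod 503 = 358, then multiply by 20 repeatedly:
  20^347=358  20^348=118
Found 118 at exponent 348.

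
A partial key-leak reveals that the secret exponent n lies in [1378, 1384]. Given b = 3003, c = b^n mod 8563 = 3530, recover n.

Compute 3003^1378 mod 8563 = 6224, then multiply by 3003 repeatedly:
  3003^1378=6224  3003^1379=6206  3003^1380=3530
Found 3530 at exponent 1380.

1380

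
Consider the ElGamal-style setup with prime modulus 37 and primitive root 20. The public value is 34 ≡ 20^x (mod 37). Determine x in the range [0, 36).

32

Successive powers of 20 modulo 37:
  20^0=1  20^1=20  20^2=30  20^3=8  20^4=12  20^5=18
  20^6=27  20^7=22  20^8=33  20^9=31  20^10=28  20^11=5
  20^12=26  20^13=2  20^14=3  20^15=23  20^16=16  20^17=24
  20^18=36  20^19=17  20^20=7  20^21=29  20^22=25  20^23=19
  20^24=10  20^25=15  20^26=4  20^27=6  20^28=9  20^29=32
  20^30=11  20^31=35  20^32=34
So 20^32 ≡ 34 (mod 37), giving x = 32.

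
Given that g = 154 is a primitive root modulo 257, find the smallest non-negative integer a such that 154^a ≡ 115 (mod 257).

187

Baby-step giant-step with m = ceil(sqrt(256)) = 16.
Baby table (154^j mod 257 for j=0..15):
  0:1  1:154  2:72  3:37  4:44  5:94  6:84  7:86
  8:137  9:24  10:98  11:186  12:117  13:28  14:200  15:217
Giant step factor: 154^(-16) ≡ 225 (mod 257).
Scan 115·225^i mod 257 for i = 0, 1, …:
  i=0: 115   i=1: 175   i=2: 54   i=3: 71
  i=4: 41   i=5: 230   i=6: 93   i=7: 108
  i=8: 142   i=9: 82   i=10: 203   i=11: 186
Match at i=11, j=11: a = 11·16 + 11 = 187.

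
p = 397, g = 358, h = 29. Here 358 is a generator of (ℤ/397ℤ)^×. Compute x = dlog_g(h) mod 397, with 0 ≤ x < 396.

128

Baby-step giant-step with m = ceil(sqrt(396)) = 20.
Baby table (358^j mod 397 for j=0..19):
  0:1  1:358  2:330  3:231  4:122  5:6  6:163  7:392
  8:195  9:335  10:36  11:184  12:367  13:376  14:25  15:216
  16:310  17:217  18:271  19:150
Giant step factor: 358^(-20) ≡ 121 (mod 397).
Scan 29·121^i mod 397 for i = 0, 1, …:
  i=0: 29   i=1: 333   i=2: 196   i=3: 293
  i=4: 120   i=5: 228   i=6: 195
Match at i=6, j=8: x = 6·20 + 8 = 128.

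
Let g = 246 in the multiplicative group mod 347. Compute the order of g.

The order of 246 must divide p − 1 = 346 = 2 · 173.
Divisors: 1, 2, 173, 346.
Check each in increasing order: 246^1 ≡ 246;  246^2 ≡ 138;  246^173 ≡ 1.
Smallest exponent giving 1 is 173.

173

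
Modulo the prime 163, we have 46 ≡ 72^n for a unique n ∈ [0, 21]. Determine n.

4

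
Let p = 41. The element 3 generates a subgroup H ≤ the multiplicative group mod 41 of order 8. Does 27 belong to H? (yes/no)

27 ∈ ⟨3⟩ iff 27^8 ≡ 1 (mod 41), since |⟨3⟩| = 8.
27^8 mod 41 = 1.
Since 1 = 1, 27 lies in the subgroup.

yes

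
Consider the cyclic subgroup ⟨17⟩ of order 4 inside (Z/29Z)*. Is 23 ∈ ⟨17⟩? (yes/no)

no

23 ∈ ⟨17⟩ iff 23^4 ≡ 1 (mod 29), since |⟨17⟩| = 4.
23^4 mod 29 = 20.
Since 20 ≠ 1, 23 does not lie in the subgroup.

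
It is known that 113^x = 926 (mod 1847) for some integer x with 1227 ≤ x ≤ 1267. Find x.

1261

Compute 113^1227 mod 1847 = 1265, then multiply by 113 repeatedly:
  113^1227=1265  113^1228=726  113^1229=770  113^1230=201  113^1231=549
  113^1232=1086  113^1233=816  113^1234=1705  113^1235=577  113^1236=556
  113^1237=30  113^1238=1543  113^1239=741  113^1240=618  113^1241=1495
  113^1242=858  113^1243=910  113^1244=1245  113^1245=313  113^1246=276
  113^1247=1636  113^1248=168  113^1249=514  113^1250=825  113^1251=875
  113^1252=984  113^1253=372  113^1254=1402  113^1255=1431  113^1256=1014
  113^1257=68  113^1258=296  113^1259=202  113^1260=662  113^1261=926
Found 926 at exponent 1261.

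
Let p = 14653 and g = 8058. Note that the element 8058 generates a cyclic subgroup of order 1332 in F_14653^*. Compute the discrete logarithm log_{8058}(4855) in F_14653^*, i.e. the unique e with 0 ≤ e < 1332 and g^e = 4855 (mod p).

191

Baby-step giant-step with m = ceil(sqrt(1332)) = 37.
Baby table (8058^j mod 14653 for j=0..36):
  0:1  1:8058  2:3921  3:3550  4:3244  5:13853  6:920  7:13595
  8:2682  9:13034  10:9921  11:11303  12:11179  13:8391  14:5736  15:5126
  16:13154  17:9783  18:12927  19:12242  20:2040  21:12307  22:12955  23:3418
  24:9257  25:9136  26:1216  27:10324  28:5711  29:8818  30:3047  31:8951
  32:5092  33:2936  34:8346  35:9451  36:4517
Giant step factor: 8058^(-37) ≡ 222 (mod 14653).
Scan 4855·222^i mod 14653 for i = 0, 1, …:
  i=0: 4855   i=1: 8141   i=2: 4983   i=3: 7251
  i=4: 12545   i=5: 920
Match at i=5, j=6: e = 5·37 + 6 = 191.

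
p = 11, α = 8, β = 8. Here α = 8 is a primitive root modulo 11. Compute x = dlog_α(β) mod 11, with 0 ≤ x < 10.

1

Successive powers of 8 modulo 11:
  8^0=1  8^1=8
So 8^1 ≡ 8 (mod 11), giving x = 1.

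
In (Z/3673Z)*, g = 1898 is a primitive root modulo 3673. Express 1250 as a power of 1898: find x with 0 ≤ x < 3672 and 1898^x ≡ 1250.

1864

Baby-step giant-step with m = ceil(sqrt(3672)) = 61.
Baby table (1898^j mod 3673 for j=0..60):
  0:1  1:1898  2:2864  3:3505  4:687  5:11  6:2513  7:2120
  8:1825  9:211  10:121  11:1932  12:1282  13:1710  14:2321  15:1331
  16:2887  17:3083  18:445  19:3493  20:3622  21:2373  22:856  23:1222
  24:1693  25:3112  26:392  27:2070  28:2423  29:258  30:1175  31:639
  32:732  33:942  34:2838  35:1906  36:3356  37:706  38:3016  39:1834
  40:2601  41:186  42:420  43:119  44:1809  45:2900  46:2046  47:947
  48:1309  49:1534  50:2516  51:468  52:3071  53:3380  54:2182  55:1965
  56:1475  57:724  58:450  59:1964  60:3250
Giant step factor: 1898^(-61) ≡ 2844 (mod 3673).
Scan 1250·2844^i mod 3673 for i = 0, 1, …:
  i=0: 1250   i=1: 3209   i=2: 2664   i=3: 2690
  i=4: 3174   i=5: 2295   i=6: 59   i=7: 2511
  i=8: 972   i=9: 2272     …   i=29: 1822
  i=30: 2838
Match at i=30, j=34: x = 30·61 + 34 = 1864.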